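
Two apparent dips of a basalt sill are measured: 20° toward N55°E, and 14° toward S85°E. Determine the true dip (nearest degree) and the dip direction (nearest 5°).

The two traces are lines in the plane: v₁ = (sin 55°·cos 20°, cos 55°·cos 20°, −sin 20°), v₂ = (sin 95°·cos 14°, cos 95°·cos 14°, −sin 14°).
n = v₁ × v₂ = (0.159, 0.144, 0.586) (taken with n_z > 0).
True dip = arccos(n_z / |n|) = arccos(0.9388) = 20.1°.
Dip direction = atan2(0.159, 0.144) = 48° (azimuth of n's horizontal projection).

true dip 20°, dip direction 050°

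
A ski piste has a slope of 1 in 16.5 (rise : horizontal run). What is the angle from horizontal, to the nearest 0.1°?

tan θ = 1/16.5 = 0.0606
θ = arctan(0.0606) = 3.47°

3.5°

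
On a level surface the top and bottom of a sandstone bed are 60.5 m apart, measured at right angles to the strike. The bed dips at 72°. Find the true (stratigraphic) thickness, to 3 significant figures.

57.5 m

True thickness t = w · sin(dip) = 60.5 × sin 72°
t = 60.5 × 0.9511 = 57.539 m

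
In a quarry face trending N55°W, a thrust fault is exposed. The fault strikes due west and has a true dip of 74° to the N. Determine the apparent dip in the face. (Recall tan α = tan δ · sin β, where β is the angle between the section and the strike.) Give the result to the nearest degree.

The section lies 35° from the strike.
tan α = tan 74° × sin 35° = 3.4874 × 0.5736 = 2.0003
α = arctan(2.0003) = 63.44°

63°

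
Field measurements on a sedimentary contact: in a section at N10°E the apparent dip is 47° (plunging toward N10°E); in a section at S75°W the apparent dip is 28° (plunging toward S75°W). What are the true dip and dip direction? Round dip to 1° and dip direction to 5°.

true dip 57°, dip direction 325°

Each apparent-dip line lies in the plane. As unit vectors (x east, y north, z up), v₁ plunges 47°→N10°E and v₂ plunges 28°→S75°W.
Cross product v₁ × v₂ gives the pole to the plane: n ∝ (-0.482, 0.679, 0.546).
Dip δ = arctan(|n_h|/n_z) = arctan(0.833/0.546) = 56.8°.
Dip direction = atan2(-0.482, 0.679) = 325° (azimuth of n's horizontal projection).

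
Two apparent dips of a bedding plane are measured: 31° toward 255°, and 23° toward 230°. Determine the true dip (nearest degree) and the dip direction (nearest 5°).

true dip 34°, dip direction 280°

Each apparent-dip line lies in the plane. As unit vectors (x east, y north, z up), v₁ plunges 31°→255° and v₂ plunges 23°→230°.
The plane normal is n = v₁ × v₂ ∝ (-0.218, 0.040, 0.333).
True dip = arccos(n_z / |n|) = arccos(0.8328) = 33.6°.
Dip direction = azimuth of (n_x, n_y) = atan2(-0.218, 0.040) = 280°.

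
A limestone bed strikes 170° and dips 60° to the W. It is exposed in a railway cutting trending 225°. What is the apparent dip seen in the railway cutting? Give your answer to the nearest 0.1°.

54.8°

Angle between strike (170°) and section (225°): β = 55°.
tan(apparent dip) = tan 60° · sin 55° = 1.4188
α = arctan(1.4188) = 54.82°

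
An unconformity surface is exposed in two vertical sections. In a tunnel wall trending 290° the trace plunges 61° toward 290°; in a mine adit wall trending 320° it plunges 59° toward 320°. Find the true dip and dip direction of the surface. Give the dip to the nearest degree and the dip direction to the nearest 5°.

Represent each trace as a vector plunging at its apparent dip toward its trend (east-north-up frame): v₁ = (-0.456, 0.166, -0.875), v₂ = (-0.331, 0.395, -0.857).
n = v₁ × v₂ = (-0.203, 0.101, 0.125) (taken with n_z > 0).
tan δ = √(n_x²+n_y²)/n_z = 0.227/0.125, so δ = 61.2°.
Dip direction = atan2(-0.203, 0.101) = 296° (azimuth of n's horizontal projection).

true dip 61°, dip direction 295°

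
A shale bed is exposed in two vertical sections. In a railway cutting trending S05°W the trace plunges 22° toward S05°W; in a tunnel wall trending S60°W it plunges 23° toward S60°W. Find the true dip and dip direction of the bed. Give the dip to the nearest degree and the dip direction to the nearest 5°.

true dip 25°, dip direction 215°

Represent each trace as a vector plunging at its apparent dip toward its trend (east-north-up frame): v₁ = (-0.081, -0.924, -0.375), v₂ = (-0.797, -0.460, -0.391).
Cross product v₁ × v₂ gives the pole to the plane: n ∝ (-0.188, -0.267, 0.699).
Dip δ = arctan(|n_h|/n_z) = arctan(0.327/0.699) = 25.1°.
Dip direction = atan2(-0.188, -0.267) = 215° (azimuth of n's horizontal projection).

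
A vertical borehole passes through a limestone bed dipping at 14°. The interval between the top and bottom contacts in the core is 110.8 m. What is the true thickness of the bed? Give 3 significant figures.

108 m

True thickness t = h · cos(dip) = 110.8 × cos 14°
t = 110.8 × 0.9703 = 107.509 m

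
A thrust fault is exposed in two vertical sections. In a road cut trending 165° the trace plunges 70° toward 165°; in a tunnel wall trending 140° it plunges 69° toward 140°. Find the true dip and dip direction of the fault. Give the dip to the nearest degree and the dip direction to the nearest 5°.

true dip 70°, dip direction 160°

Each apparent-dip line lies in the plane. As unit vectors (x east, y north, z up), v₁ plunges 70°→165° and v₂ plunges 69°→140°.
The plane normal is n = v₁ × v₂ ∝ (0.050, -0.134, 0.052).
Dip δ = arctan(|n_h|/n_z) = arctan(0.143/0.052) = 70.1°.
The horizontal component of n points toward azimuth atan2(n_x, n_y) = 159°, the dip direction.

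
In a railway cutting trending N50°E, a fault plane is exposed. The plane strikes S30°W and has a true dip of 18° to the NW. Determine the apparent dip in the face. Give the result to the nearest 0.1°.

6.3°

The strike is S30°W and the section trends N50°E; the acute angle between them is β = 20°.
tan(apparent dip) = tan 18° · sin 20° = 0.1111
α = arctan(0.1111) = 6.34°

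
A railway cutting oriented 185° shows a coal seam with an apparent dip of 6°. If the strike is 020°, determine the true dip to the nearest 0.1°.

β = acute angle between strike 020° and section 185° = 15°.
tan(true dip) = tan 6° / sin 15° = 0.4061
true dip = arctan 0.4061 = 22.10°

22.1°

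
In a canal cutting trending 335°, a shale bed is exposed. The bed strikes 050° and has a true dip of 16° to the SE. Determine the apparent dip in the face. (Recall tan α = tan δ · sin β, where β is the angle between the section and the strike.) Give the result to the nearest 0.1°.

15.5°

The strike is 050° and the section trends 335°; the acute angle between them is β = 75°.
tan(apparent dip) = tan 16° · sin 75° = 0.2770
α = arctan(0.2770) = 15.48°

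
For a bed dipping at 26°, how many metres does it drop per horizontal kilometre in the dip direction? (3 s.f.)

drop per km = 1000 × tan 26° = 1000 × 0.4877

488 m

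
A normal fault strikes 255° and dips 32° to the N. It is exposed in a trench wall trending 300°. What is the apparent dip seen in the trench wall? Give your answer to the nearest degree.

24°

The section lies 45° from the strike.
tan α = tan 32° × sin 45° = 0.6249 × 0.7071 = 0.4418
apparent dip = arctan 0.4418 = 23.84°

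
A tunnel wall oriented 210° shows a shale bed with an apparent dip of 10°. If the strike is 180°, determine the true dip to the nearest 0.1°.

19.4°

β = acute angle between strike 180° and section 210° = 30°.
tan(true dip) = tan 10° / sin 30° = 0.3527
true dip = arctan 0.3527 = 19.43°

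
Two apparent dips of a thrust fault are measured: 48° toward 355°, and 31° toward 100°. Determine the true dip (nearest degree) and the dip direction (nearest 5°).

true dip 55°, dip direction 035°

Represent each trace as a vector plunging at its apparent dip toward its trend (east-north-up frame): v₁ = (-0.058, 0.667, -0.743), v₂ = (0.844, -0.149, -0.515).
The plane normal is n = v₁ × v₂ ∝ (0.454, 0.657, 0.554).
Dip δ = arctan(|n_h|/n_z) = arctan(0.799/0.554) = 55.3°.
Dip direction = azimuth of (n_x, n_y) = atan2(0.454, 0.657) = 35°.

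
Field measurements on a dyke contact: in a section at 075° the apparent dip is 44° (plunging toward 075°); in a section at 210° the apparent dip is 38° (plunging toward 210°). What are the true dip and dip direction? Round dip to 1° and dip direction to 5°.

Represent each trace as a vector plunging at its apparent dip toward its trend (east-north-up frame): v₁ = (0.695, 0.186, -0.695), v₂ = (-0.394, -0.682, -0.616).
Cross product v₁ × v₂ gives the pole to the plane: n ∝ (0.589, -0.701, 0.401).
True dip = arccos(n_z / |n|) = arccos(0.4010) = 66.4°.
The horizontal component of n points toward azimuth atan2(n_x, n_y) = 140°, the dip direction.

true dip 66°, dip direction 140°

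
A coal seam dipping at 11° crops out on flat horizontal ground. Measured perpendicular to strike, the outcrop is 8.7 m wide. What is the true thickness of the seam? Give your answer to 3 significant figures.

1.66 m

True thickness t = w · sin(dip) = 8.7 × sin 11°
t = 8.7 × 0.1908 = 1.660 m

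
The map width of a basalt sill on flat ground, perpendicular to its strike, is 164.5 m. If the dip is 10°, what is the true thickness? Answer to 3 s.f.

28.6 m

True thickness t = w · sin(dip) = 164.5 × sin 10°
t = 164.5 × 0.1736 = 28.565 m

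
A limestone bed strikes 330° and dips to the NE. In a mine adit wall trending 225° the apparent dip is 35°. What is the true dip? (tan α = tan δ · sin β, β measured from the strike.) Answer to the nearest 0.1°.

35.9°

The section is 75° from the strike.
tan(true dip) = tan 35° / sin 75° = 0.7249
true dip = arctan 0.7249 = 35.94°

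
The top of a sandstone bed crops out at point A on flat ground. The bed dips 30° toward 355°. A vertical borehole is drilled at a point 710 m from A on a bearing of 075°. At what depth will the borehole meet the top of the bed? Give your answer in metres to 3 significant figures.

The hole lies 80° from the dip direction, so the down-dip offset is 710 × cos 80° = 123.29 m.
Depth = down-dip offset × tan(dip) = 123.29 × tan 30° = 123.29 × 0.5774
Depth = 71.18 m

71.2 m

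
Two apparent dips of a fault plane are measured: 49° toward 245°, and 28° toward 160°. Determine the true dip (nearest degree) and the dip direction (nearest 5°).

Each apparent-dip line lies in the plane. As unit vectors (x east, y north, z up), v₁ plunges 49°→245° and v₂ plunges 28°→160°.
Cross product v₁ × v₂ gives the pole to the plane: n ∝ (-0.496, -0.507, 0.577).
tan δ = √(n_x²+n_y²)/n_z = 0.709/0.577, so δ = 50.9°.
Dip direction = azimuth of (n_x, n_y) = atan2(-0.496, -0.507) = 224°.

true dip 51°, dip direction 225°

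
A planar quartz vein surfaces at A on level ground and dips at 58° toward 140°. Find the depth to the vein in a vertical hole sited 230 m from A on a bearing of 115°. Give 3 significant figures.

334 m

The hole lies 25° from the dip direction, so the down-dip offset is 230 × cos 25° = 208.45 m.
Depth = down-dip offset × tan(dip) = 208.45 × tan 58° = 208.45 × 1.6003
Depth = 333.59 m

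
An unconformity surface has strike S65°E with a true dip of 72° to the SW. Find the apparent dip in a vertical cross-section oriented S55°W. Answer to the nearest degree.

Angle between strike (S65°E) and section (S55°W): β = 60°.
tan α = tan 72° × sin 60° = 3.0777 × 0.8660 = 2.6654
α = arctan(2.6654) = 69.43°

69°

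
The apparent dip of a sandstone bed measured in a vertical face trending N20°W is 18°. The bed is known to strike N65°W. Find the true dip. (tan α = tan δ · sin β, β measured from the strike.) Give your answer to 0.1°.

β = acute angle between strike N65°W and section N20°W = 45°.
tan(true dip) = tan 18° / sin 45° = 0.4595
true dip = arctan 0.4595 = 24.68°

24.7°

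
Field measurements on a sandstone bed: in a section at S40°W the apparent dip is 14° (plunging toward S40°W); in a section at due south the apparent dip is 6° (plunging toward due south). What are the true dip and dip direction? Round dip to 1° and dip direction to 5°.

true dip 16°, dip direction 250°

Each apparent-dip line lies in the plane. As unit vectors (x east, y north, z up), v₁ plunges 14°→S40°W and v₂ plunges 6°→due south.
The plane normal is n = v₁ × v₂ ∝ (-0.163, -0.065, 0.620).
Dip δ = arctan(|n_h|/n_z) = arctan(0.175/0.620) = 15.8°.
Dip direction = atan2(-0.163, -0.065) = 248° (azimuth of n's horizontal projection).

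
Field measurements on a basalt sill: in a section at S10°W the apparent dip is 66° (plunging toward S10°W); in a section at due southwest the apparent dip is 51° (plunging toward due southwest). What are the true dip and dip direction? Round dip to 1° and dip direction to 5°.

The two traces are lines in the plane: v₁ = (sin 190°·cos 66°, cos 190°·cos 66°, −sin 66°), v₂ = (sin 225°·cos 51°, cos 225°·cos 51°, −sin 51°).
n = v₁ × v₂ = (0.095, -0.352, 0.147) (taken with n_z > 0).
Dip δ = arctan(|n_h|/n_z) = arctan(0.364/0.147) = 68.1°.
Dip direction = atan2(0.095, -0.352) = 165° (azimuth of n's horizontal projection).

true dip 68°, dip direction 165°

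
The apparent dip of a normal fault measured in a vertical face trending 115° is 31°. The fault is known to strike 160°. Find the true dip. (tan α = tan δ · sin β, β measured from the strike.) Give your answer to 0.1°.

40.4°

β = acute angle between strike 160° and section 115° = 45°.
tan δ = tan α / sin β = tan 31° / sin 45° = 0.6009 / 0.7071 = 0.8497
true dip = arctan 0.8497 = 40.36°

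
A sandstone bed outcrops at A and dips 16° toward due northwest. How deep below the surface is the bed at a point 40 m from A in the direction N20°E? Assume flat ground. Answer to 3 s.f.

4.85 m

The hole lies 65° from the dip direction, so the down-dip offset is 40 × cos 65° = 16.90 m.
Depth = down-dip offset × tan(dip) = 16.90 × tan 16° = 16.90 × 0.2867
Depth = 4.85 m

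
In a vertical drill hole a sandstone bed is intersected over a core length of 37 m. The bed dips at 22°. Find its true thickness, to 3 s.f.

34.3 m

True thickness t = h · cos(dip) = 37 × cos 22°
t = 37 × 0.9272 = 34.306 m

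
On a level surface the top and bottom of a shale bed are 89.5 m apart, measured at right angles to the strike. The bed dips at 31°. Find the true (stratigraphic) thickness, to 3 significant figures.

True thickness t = w · sin(dip) = 89.5 × sin 31°
t = 89.5 × 0.5150 = 46.096 m

46.1 m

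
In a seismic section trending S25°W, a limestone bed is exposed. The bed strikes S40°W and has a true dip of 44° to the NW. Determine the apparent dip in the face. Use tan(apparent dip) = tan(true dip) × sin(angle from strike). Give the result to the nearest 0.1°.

The section lies 15° from the strike.
tan α = tan 44° × sin 15° = 0.9657 × 0.2588 = 0.2499
α = arctan(0.2499) = 14.03°

14.0°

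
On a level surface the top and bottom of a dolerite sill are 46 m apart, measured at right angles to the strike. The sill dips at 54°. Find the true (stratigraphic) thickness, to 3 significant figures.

True thickness t = w · sin(dip) = 46 × sin 54°
t = 46 × 0.8090 = 37.215 m

37.2 m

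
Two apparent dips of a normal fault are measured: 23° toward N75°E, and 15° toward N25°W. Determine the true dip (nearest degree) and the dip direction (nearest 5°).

true dip 29°, dip direction 035°

Each apparent-dip line lies in the plane. As unit vectors (x east, y north, z up), v₁ plunges 23°→N75°E and v₂ plunges 15°→N25°W.
n = v₁ × v₂ = (0.280, 0.390, 0.876) (taken with n_z > 0).
True dip = arccos(n_z / |n|) = arccos(0.8769) = 28.7°.
Dip direction = atan2(0.280, 0.390) = 36° (azimuth of n's horizontal projection).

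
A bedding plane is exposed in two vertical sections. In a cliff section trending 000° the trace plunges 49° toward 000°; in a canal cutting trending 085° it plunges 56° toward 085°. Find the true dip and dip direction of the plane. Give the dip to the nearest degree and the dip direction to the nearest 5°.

true dip 61°, dip direction 050°

Each apparent-dip line lies in the plane. As unit vectors (x east, y north, z up), v₁ plunges 49°→000° and v₂ plunges 56°→085°.
n = v₁ × v₂ = (0.507, 0.420, 0.365) (taken with n_z > 0).
True dip = arccos(n_z / |n|) = arccos(0.4851) = 61.0°.
Dip direction = azimuth of (n_x, n_y) = atan2(0.507, 0.420) = 50°.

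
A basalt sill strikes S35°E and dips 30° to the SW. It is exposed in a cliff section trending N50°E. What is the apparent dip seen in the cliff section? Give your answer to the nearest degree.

30°

The section lies 85° from the strike.
tan(apparent dip) = tan 30° · sin 85° = 0.5752
apparent dip = arctan 0.5752 = 29.91°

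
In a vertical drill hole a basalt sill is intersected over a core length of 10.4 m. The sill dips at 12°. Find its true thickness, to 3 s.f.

True thickness t = h · cos(dip) = 10.4 × cos 12°
t = 10.4 × 0.9781 = 10.173 m

10.2 m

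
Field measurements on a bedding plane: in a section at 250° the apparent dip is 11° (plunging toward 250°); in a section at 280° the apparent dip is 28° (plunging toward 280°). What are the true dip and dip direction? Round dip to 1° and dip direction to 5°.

true dip 37°, dip direction 325°

Each apparent-dip line lies in the plane. As unit vectors (x east, y north, z up), v₁ plunges 11°→250° and v₂ plunges 28°→280°.
n = v₁ × v₂ = (-0.187, 0.267, 0.433) (taken with n_z > 0).
True dip = arccos(n_z / |n|) = arccos(0.7991) = 37.0°.
Dip direction = azimuth of (n_x, n_y) = atan2(-0.187, 0.267) = 325°.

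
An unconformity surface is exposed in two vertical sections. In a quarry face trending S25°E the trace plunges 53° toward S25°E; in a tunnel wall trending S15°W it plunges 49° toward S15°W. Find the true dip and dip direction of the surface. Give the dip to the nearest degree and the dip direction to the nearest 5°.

The two traces are lines in the plane: v₁ = (sin 155°·cos 53°, cos 155°·cos 53°, −sin 53°), v₂ = (sin 195°·cos 49°, cos 195°·cos 49°, −sin 49°).
The plane normal is n = v₁ × v₂ ∝ (0.094, -0.328, 0.254).
tan δ = √(n_x²+n_y²)/n_z = 0.341/0.254, so δ = 53.3°.
Dip direction = azimuth of (n_x, n_y) = atan2(0.094, -0.328) = 164°.

true dip 53°, dip direction 165°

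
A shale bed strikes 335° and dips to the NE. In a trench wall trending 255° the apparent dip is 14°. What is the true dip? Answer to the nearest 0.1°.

14.2°

The section is 80° from the strike.
tan(true dip) = tan 14° / sin 80° = 0.2532
δ = arctan(0.2532) = 14.21°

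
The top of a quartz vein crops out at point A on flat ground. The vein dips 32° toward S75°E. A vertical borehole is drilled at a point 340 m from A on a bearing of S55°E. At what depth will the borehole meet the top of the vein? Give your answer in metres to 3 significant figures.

The hole lies 20° from the dip direction, so the down-dip offset is 340 × cos 20° = 319.50 m.
Depth = down-dip offset × tan(dip) = 319.50 × tan 32° = 319.50 × 0.6249
Depth = 199.64 m

200 m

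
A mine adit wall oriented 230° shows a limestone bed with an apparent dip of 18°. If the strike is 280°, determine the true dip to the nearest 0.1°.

The section is 50° from the strike.
tan(true dip) = tan 18° / sin 50° = 0.4242
true dip = arctan 0.4242 = 22.98°

23.0°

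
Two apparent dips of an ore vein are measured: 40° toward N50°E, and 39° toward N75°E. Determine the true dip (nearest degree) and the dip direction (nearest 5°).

true dip 40°, dip direction 060°

Each apparent-dip line lies in the plane. As unit vectors (x east, y north, z up), v₁ plunges 40°→N50°E and v₂ plunges 39°→N75°E.
n = v₁ × v₂ = (0.181, 0.113, 0.252) (taken with n_z > 0).
Dip δ = arctan(|n_h|/n_z) = arctan(0.213/0.252) = 40.3°.
Dip direction = azimuth of (n_x, n_y) = atan2(0.181, 0.113) = 58°.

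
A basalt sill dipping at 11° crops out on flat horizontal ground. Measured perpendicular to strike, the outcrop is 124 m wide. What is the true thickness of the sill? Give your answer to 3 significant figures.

True thickness t = w · sin(dip) = 124 × sin 11°
t = 124 × 0.1908 = 23.660 m

23.7 m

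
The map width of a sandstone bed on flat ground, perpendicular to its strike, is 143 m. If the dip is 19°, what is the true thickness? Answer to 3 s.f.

True thickness t = w · sin(dip) = 143 × sin 19°
t = 143 × 0.3256 = 46.556 m

46.6 m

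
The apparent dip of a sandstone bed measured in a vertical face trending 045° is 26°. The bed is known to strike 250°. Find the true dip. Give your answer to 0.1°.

β = acute angle between strike 250° and section 045° = 25°.
tan(true dip) = tan 26° / sin 25° = 1.1541
true dip = arctan 1.1541 = 49.09°

49.1°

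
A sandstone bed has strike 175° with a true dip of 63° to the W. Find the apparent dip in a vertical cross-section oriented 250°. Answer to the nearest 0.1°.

62.2°

The section lies 75° from the strike.
tan(apparent dip) = tan 63° · sin 75° = 1.8957
α = arctan(1.8957) = 62.19°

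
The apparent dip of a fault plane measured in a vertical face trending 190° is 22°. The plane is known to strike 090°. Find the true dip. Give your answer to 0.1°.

The section is 80° from the strike.
tan(true dip) = tan 22° / sin 80° = 0.4103
true dip = arctan 0.4103 = 22.31°

22.3°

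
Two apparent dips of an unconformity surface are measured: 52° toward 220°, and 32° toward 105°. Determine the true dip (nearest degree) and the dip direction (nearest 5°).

Represent each trace as a vector plunging at its apparent dip toward its trend (east-north-up frame): v₁ = (-0.396, -0.472, -0.788), v₂ = (0.819, -0.219, -0.530).
The plane normal is n = v₁ × v₂ ∝ (0.077, -0.855, 0.473).
tan δ = √(n_x²+n_y²)/n_z = 0.859/0.473, so δ = 61.1°.
Dip direction = atan2(0.077, -0.855) = 175° (azimuth of n's horizontal projection).

true dip 61°, dip direction 175°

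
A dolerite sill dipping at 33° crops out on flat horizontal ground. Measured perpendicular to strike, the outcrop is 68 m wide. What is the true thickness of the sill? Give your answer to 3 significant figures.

37.0 m

True thickness t = w · sin(dip) = 68 × sin 33°
t = 68 × 0.5446 = 37.035 m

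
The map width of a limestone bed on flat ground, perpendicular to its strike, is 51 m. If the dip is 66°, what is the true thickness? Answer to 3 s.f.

46.6 m

True thickness t = w · sin(dip) = 51 × sin 66°
t = 51 × 0.9135 = 46.591 m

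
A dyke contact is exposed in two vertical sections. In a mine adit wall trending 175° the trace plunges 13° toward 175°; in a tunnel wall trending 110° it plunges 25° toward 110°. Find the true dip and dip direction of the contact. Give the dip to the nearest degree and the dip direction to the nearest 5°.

true dip 25°, dip direction 115°

Each apparent-dip line lies in the plane. As unit vectors (x east, y north, z up), v₁ plunges 13°→175° and v₂ plunges 25°→110°.
Cross product v₁ × v₂ gives the pole to the plane: n ∝ (0.340, -0.156, 0.800).
Dip δ = arctan(|n_h|/n_z) = arctan(0.374/0.800) = 25.1°.
The horizontal component of n points toward azimuth atan2(n_x, n_y) = 115°, the dip direction.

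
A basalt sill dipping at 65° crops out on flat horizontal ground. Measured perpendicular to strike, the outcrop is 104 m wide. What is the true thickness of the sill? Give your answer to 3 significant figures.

94.3 m

True thickness t = w · sin(dip) = 104 × sin 65°
t = 104 × 0.9063 = 94.256 m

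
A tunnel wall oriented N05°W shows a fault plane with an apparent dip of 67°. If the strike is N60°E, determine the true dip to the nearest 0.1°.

The section is 65° from the strike.
tan(true dip) = tan 67° / sin 65° = 2.5994
δ = arctan(2.5994) = 68.96°

69.0°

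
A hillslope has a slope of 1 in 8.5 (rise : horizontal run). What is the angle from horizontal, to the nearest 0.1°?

6.7°

tan θ = 1/8.5 = 0.1176
θ = arctan(0.1176) = 6.71°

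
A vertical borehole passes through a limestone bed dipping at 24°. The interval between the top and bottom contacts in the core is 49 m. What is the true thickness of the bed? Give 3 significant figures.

True thickness t = h · cos(dip) = 49 × cos 24°
t = 49 × 0.9135 = 44.764 m

44.8 m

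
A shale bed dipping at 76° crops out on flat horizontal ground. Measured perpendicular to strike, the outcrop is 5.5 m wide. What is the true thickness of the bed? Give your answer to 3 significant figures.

5.34 m

True thickness t = w · sin(dip) = 5.5 × sin 76°
t = 5.5 × 0.9703 = 5.337 m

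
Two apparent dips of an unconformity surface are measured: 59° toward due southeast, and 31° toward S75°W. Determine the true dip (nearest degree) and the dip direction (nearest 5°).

The two traces are lines in the plane: v₁ = (sin 135°·cos 59°, cos 135°·cos 59°, −sin 59°), v₂ = (sin 255°·cos 31°, cos 255°·cos 31°, −sin 31°).
The plane normal is n = v₁ × v₂ ∝ (0.003, -0.897, 0.382).
tan δ = √(n_x²+n_y²)/n_z = 0.897/0.382, so δ = 66.9°.
The horizontal component of n points toward azimuth atan2(n_x, n_y) = 180°, the dip direction.

true dip 67°, dip direction 180°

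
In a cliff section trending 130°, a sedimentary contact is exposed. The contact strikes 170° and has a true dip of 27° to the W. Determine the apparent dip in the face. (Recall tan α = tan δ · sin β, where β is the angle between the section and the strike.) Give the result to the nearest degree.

18°

Angle between strike (170°) and section (130°): β = 40°.
tan α = tan 27° × sin 40° = 0.5095 × 0.6428 = 0.3275
α = arctan(0.3275) = 18.13°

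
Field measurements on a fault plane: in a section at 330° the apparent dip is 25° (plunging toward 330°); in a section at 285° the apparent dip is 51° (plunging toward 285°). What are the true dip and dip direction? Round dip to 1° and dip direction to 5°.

Each apparent-dip line lies in the plane. As unit vectors (x east, y north, z up), v₁ plunges 25°→330° and v₂ plunges 51°→285°.
Cross product v₁ × v₂ gives the pole to the plane: n ∝ (-0.541, -0.095, 0.403).
Dip δ = arctan(|n_h|/n_z) = arctan(0.549/0.403) = 53.7°.
The horizontal component of n points toward azimuth atan2(n_x, n_y) = 260°, the dip direction.

true dip 54°, dip direction 260°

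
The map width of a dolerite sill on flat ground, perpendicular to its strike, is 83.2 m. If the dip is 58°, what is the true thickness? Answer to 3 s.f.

True thickness t = w · sin(dip) = 83.2 × sin 58°
t = 83.2 × 0.8480 = 70.558 m

70.6 m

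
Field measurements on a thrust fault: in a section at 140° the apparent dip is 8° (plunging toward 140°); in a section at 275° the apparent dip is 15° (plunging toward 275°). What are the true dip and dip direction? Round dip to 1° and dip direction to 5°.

true dip 28°, dip direction 215°

Each apparent-dip line lies in the plane. As unit vectors (x east, y north, z up), v₁ plunges 8°→140° and v₂ plunges 15°→275°.
The plane normal is n = v₁ × v₂ ∝ (-0.208, -0.299, 0.676).
True dip = arccos(n_z / |n|) = arccos(0.8806) = 28.3°.
The horizontal component of n points toward azimuth atan2(n_x, n_y) = 215°, the dip direction.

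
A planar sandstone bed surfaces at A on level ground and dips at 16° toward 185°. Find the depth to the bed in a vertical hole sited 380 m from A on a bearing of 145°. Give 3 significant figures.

83.5 m

The hole lies 40° from the dip direction, so the down-dip offset is 380 × cos 40° = 291.10 m.
Depth = down-dip offset × tan(dip) = 291.10 × tan 16° = 291.10 × 0.2867
Depth = 83.47 m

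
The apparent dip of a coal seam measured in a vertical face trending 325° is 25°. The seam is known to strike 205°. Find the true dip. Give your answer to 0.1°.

28.3°

The section is 60° from the strike.
tan(true dip) = tan 25° / sin 60° = 0.5384
δ = arctan(0.5384) = 28.30°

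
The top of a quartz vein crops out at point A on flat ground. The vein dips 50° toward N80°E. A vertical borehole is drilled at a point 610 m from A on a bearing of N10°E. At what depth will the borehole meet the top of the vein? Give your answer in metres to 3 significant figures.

The hole lies 70° from the dip direction, so the down-dip offset is 610 × cos 70° = 208.63 m.
Depth = down-dip offset × tan(dip) = 208.63 × tan 50° = 208.63 × 1.1918
Depth = 248.64 m

249 m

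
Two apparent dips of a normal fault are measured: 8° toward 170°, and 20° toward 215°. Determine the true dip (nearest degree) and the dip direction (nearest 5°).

true dip 22°, dip direction 240°

Represent each trace as a vector plunging at its apparent dip toward its trend (east-north-up frame): v₁ = (0.172, -0.975, -0.139), v₂ = (-0.539, -0.770, -0.342).
The plane normal is n = v₁ × v₂ ∝ (-0.226, -0.134, 0.658).
Dip δ = arctan(|n_h|/n_z) = arctan(0.263/0.658) = 21.8°.
Dip direction = atan2(-0.226, -0.134) = 239° (azimuth of n's horizontal projection).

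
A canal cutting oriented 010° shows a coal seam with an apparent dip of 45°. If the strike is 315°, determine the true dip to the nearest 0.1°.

The section is 55° from the strike.
tan δ = tan α / sin β = tan 45° / sin 55° = 1.0000 / 0.8192 = 1.2208
true dip = arctan 1.2208 = 50.68°

50.7°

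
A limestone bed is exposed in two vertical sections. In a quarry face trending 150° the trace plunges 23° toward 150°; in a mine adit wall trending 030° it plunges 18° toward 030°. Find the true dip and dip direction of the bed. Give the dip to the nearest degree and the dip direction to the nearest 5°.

The two traces are lines in the plane: v₁ = (sin 150°·cos 23°, cos 150°·cos 23°, −sin 23°), v₂ = (sin 30°·cos 18°, cos 30°·cos 18°, −sin 18°).
The plane normal is n = v₁ × v₂ ∝ (0.568, -0.044, 0.758).
tan δ = √(n_x²+n_y²)/n_z = 0.570/0.758, so δ = 36.9°.
Dip direction = azimuth of (n_x, n_y) = atan2(0.568, -0.044) = 94°.

true dip 37°, dip direction 095°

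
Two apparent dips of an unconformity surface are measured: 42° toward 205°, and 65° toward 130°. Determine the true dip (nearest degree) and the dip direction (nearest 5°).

true dip 65°, dip direction 140°

Each apparent-dip line lies in the plane. As unit vectors (x east, y north, z up), v₁ plunges 42°→205° and v₂ plunges 65°→130°.
n = v₁ × v₂ = (0.429, -0.501, 0.303) (taken with n_z > 0).
tan δ = √(n_x²+n_y²)/n_z = 0.660/0.303, so δ = 65.3°.
The horizontal component of n points toward azimuth atan2(n_x, n_y) = 139°, the dip direction.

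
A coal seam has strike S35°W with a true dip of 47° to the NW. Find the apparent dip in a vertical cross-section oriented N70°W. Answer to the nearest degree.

The section lies 75° from the strike.
tan α = tan 47° × sin 75° = 1.0724 × 0.9659 = 1.0358
α = arctan(1.0358) = 46.01°

46°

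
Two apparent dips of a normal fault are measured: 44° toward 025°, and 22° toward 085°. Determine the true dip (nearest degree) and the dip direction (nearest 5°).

Each apparent-dip line lies in the plane. As unit vectors (x east, y north, z up), v₁ plunges 44°→025° and v₂ plunges 22°→085°.
n = v₁ × v₂ = (0.188, 0.528, 0.578) (taken with n_z > 0).
Dip δ = arctan(|n_h|/n_z) = arctan(0.560/0.578) = 44.1°.
Dip direction = azimuth of (n_x, n_y) = atan2(0.188, 0.528) = 20°.

true dip 44°, dip direction 020°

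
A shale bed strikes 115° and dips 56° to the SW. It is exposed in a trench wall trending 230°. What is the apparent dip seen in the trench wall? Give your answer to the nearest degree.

53°

The section lies 65° from the strike.
tan α = tan 56° × sin 65° = 1.4826 × 0.9063 = 1.3437
apparent dip = arctan 1.3437 = 53.34°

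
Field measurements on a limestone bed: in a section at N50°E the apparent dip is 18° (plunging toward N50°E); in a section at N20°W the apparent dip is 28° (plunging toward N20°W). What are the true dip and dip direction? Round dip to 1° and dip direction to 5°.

The two traces are lines in the plane: v₁ = (sin 50°·cos 18°, cos 50°·cos 18°, −sin 18°), v₂ = (sin 340°·cos 28°, cos 340°·cos 28°, −sin 28°).
Cross product v₁ × v₂ gives the pole to the plane: n ∝ (-0.031, 0.435, 0.789).
Dip δ = arctan(|n_h|/n_z) = arctan(0.436/0.789) = 28.9°.
Dip direction = atan2(-0.031, 0.435) = 356° (azimuth of n's horizontal projection).

true dip 29°, dip direction 355°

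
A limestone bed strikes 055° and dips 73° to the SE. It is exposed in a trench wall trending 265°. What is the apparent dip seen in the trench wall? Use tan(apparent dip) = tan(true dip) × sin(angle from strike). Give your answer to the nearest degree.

The section lies 30° from the strike.
tan α = tan 73° × sin 30° = 3.2709 × 0.5000 = 1.6354
α = arctan(1.6354) = 58.56°

59°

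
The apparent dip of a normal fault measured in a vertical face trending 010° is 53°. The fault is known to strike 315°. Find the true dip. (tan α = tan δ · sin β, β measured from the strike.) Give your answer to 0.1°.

58.3°

β = acute angle between strike 315° and section 010° = 55°.
tan(true dip) = tan 53° / sin 55° = 1.6200
δ = arctan(1.6200) = 58.31°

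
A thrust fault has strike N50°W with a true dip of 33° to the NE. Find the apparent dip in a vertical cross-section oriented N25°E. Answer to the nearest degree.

32°

Angle between strike (N50°W) and section (N25°E): β = 75°.
tan(apparent dip) = tan 33° · sin 75° = 0.6273
apparent dip = arctan 0.6273 = 32.10°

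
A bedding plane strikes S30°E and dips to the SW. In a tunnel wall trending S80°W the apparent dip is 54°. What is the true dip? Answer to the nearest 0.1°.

55.7°

The section is 70° from the strike.
tan(true dip) = tan 54° / sin 70° = 1.4647
true dip = arctan 1.4647 = 55.68°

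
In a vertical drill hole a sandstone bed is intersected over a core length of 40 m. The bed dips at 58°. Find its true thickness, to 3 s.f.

True thickness t = h · cos(dip) = 40 × cos 58°
t = 40 × 0.5299 = 21.197 m

21.2 m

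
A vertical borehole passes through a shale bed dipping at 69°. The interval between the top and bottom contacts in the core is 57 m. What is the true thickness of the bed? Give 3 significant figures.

True thickness t = h · cos(dip) = 57 × cos 69°
t = 57 × 0.3584 = 20.427 m

20.4 m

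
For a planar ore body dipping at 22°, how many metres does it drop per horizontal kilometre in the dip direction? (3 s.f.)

404 m

drop per km = 1000 × tan 22° = 1000 × 0.4040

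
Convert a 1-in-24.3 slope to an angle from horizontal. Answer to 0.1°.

tan θ = 1/24.3 = 0.0412
θ = arctan(0.0412) = 2.36°

2.4°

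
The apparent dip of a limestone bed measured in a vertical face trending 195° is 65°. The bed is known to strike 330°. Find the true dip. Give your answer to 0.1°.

The section is 45° from the strike.
tan δ = tan α / sin β = tan 65° / sin 45° = 2.1445 / 0.7071 = 3.0328
true dip = arctan 3.0328 = 71.75°

71.8°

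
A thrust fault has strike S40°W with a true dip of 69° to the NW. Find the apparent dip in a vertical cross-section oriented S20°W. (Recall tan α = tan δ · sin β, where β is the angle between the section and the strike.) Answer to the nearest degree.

The strike is S40°W and the section trends S20°W; the acute angle between them is β = 20°.
tan(apparent dip) = tan 69° · sin 20° = 0.8910
α = arctan(0.8910) = 41.70°

42°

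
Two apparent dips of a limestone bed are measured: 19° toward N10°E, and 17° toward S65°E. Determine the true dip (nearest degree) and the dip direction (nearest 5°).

Represent each trace as a vector plunging at its apparent dip toward its trend (east-north-up frame): v₁ = (0.164, 0.931, -0.326), v₂ = (0.867, -0.404, -0.292).
n = v₁ × v₂ = (0.404, 0.234, 0.873) (taken with n_z > 0).
Dip δ = arctan(|n_h|/n_z) = arctan(0.467/0.873) = 28.1°.
Dip direction = atan2(0.404, 0.234) = 60° (azimuth of n's horizontal projection).

true dip 28°, dip direction 060°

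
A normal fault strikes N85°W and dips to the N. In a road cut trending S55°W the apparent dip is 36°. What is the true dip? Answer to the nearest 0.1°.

48.5°

The section is 40° from the strike.
tan δ = tan α / sin β = tan 36° / sin 40° = 0.7265 / 0.6428 = 1.1303
δ = arctan(1.1303) = 48.50°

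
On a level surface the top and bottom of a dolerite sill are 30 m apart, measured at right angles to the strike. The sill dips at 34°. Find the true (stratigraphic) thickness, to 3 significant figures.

16.8 m

True thickness t = w · sin(dip) = 30 × sin 34°
t = 30 × 0.5592 = 16.776 m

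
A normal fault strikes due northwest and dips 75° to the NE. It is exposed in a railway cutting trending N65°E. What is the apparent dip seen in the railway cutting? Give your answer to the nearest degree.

74°

Angle between strike (due northwest) and section (N65°E): β = 70°.
tan α = tan 75° × sin 70° = 3.7321 × 0.9397 = 3.5070
apparent dip = arctan 3.5070 = 74.08°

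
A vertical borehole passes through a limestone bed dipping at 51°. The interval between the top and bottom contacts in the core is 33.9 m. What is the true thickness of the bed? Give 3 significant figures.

True thickness t = h · cos(dip) = 33.9 × cos 51°
t = 33.9 × 0.6293 = 21.334 m

21.3 m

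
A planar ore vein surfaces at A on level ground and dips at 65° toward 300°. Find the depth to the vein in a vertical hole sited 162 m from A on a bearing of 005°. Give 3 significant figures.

147 m

The hole lies 65° from the dip direction, so the down-dip offset is 162 × cos 65° = 68.46 m.
Depth = down-dip offset × tan(dip) = 68.46 × tan 65° = 68.46 × 2.1445
Depth = 146.82 m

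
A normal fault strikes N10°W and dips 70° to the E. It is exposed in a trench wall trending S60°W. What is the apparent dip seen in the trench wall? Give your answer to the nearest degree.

69°

Angle between strike (N10°W) and section (S60°W): β = 70°.
tan(apparent dip) = tan 70° · sin 70° = 2.5818
α = arctan(2.5818) = 68.83°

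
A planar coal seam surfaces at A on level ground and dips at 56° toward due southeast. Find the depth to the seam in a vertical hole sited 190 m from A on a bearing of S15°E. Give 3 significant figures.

244 m

The hole lies 30° from the dip direction, so the down-dip offset is 190 × cos 30° = 164.54 m.
Depth = down-dip offset × tan(dip) = 164.54 × tan 56° = 164.54 × 1.4826
Depth = 243.95 m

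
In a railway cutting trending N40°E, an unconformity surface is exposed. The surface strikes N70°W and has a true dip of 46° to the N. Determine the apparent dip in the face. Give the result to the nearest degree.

44°

Angle between strike (N70°W) and section (N40°E): β = 70°.
tan α = tan 46° × sin 70° = 1.0355 × 0.9397 = 0.9731
apparent dip = arctan 0.9731 = 44.22°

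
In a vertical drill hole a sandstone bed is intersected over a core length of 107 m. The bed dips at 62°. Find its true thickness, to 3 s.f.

True thickness t = h · cos(dip) = 107 × cos 62°
t = 107 × 0.4695 = 50.233 m

50.2 m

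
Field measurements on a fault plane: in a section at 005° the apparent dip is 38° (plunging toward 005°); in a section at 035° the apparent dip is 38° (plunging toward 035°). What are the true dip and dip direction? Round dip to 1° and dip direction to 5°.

The two traces are lines in the plane: v₁ = (sin 5°·cos 38°, cos 5°·cos 38°, −sin 38°), v₂ = (sin 35°·cos 38°, cos 35°·cos 38°, −sin 38°).
n = v₁ × v₂ = (0.086, 0.236, 0.310) (taken with n_z > 0).
True dip = arccos(n_z / |n|) = arccos(0.7775) = 39.0°.
Dip direction = atan2(0.086, 0.236) = 20° (azimuth of n's horizontal projection).

true dip 39°, dip direction 020°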